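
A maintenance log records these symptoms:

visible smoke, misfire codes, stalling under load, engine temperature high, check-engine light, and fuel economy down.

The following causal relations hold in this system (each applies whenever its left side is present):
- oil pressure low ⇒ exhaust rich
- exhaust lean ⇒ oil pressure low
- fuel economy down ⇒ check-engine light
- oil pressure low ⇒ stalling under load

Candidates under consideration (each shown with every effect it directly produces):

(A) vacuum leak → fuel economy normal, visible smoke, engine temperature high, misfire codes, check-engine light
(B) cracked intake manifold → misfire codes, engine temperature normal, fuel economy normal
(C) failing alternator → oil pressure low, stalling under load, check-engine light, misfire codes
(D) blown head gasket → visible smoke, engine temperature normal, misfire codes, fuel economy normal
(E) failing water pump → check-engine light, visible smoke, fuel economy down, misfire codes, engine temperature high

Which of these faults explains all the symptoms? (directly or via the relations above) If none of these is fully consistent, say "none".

none

Testing each hypothesis:
(A) vacuum leak — visible smoke match; misfire codes match; stalling under load miss; engine temperature high match; check-engine light match; fuel economy down miss
(B) cracked intake manifold — visible smoke miss; misfire codes match; stalling under load miss; engine temperature high miss; check-engine light miss; fuel economy down miss
(C) failing alternator — visible smoke miss; misfire codes match; stalling under load match; engine temperature high miss; check-engine light match; fuel economy down miss
(D) blown head gasket — visible smoke match; misfire codes match; stalling under load miss; engine temperature high miss; check-engine light miss; fuel economy down miss
(E) failing water pump — visible smoke match; misfire codes match; stalling under load miss; engine temperature high match; check-engine light match; fuel economy down match
No candidate is consistent with all observations.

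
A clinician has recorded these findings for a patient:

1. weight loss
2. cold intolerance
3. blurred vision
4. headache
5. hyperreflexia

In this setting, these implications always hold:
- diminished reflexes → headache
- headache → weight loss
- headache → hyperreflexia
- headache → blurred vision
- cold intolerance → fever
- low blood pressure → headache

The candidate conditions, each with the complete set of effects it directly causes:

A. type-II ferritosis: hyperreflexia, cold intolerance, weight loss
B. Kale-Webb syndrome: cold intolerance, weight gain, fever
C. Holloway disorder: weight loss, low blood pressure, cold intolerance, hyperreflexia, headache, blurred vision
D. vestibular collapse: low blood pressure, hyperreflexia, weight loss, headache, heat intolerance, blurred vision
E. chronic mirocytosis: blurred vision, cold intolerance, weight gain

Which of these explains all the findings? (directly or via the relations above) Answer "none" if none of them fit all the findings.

C

Testing each hypothesis:
(A) type-II ferritosis — does not account for blurred vision, headache
(B) Kale-Webb syndrome — fails on weight loss, blurred vision, headache, hyperreflexia (predicts weight gain, not weight loss)
(C) Holloway disorder — accounts for every observation
(D) vestibular collapse — fails on cold intolerance (predicts heat intolerance, not cold intolerance)
(E) chronic mirocytosis — weight loss -; cold intolerance +; blurred vision +; headache -; hyperreflexia -
Only (C) is consistent with every observation.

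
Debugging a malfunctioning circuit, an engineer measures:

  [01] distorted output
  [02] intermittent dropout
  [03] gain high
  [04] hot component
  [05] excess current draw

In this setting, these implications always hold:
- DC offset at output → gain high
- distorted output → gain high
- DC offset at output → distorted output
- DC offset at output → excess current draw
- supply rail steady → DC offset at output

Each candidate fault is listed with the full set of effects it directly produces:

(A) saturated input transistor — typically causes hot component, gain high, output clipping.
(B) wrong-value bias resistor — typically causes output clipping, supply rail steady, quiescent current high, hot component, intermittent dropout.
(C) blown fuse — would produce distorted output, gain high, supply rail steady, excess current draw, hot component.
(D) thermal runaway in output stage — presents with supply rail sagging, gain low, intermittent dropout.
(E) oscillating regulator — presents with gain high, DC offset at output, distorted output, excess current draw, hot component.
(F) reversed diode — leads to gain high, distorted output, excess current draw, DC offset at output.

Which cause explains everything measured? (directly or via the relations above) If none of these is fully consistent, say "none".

B

Checking each candidate against the observations:
(A) saturated input transistor — does not account for distorted output, intermittent dropout, excess current draw
(B) wrong-value bias resistor — distorted output yes (by supply rail steady → DC offset at output → distorted output); intermittent dropout yes; gain high yes (by supply rail steady → DC offset at output → gain high); hot component yes; excess current draw yes (by supply rail steady → DC offset at output → excess current draw)
(C) blown fuse — does not account for intermittent dropout
(D) thermal runaway in output stage — distorted output NO; intermittent dropout yes; gain high NO; hot component NO; excess current draw NO
(E) oscillating regulator — does not account for intermittent dropout
(F) reversed diode — distorted output yes; intermittent dropout NO; gain high yes; hot component NO; excess current draw yes
Only (B) is consistent with every observation.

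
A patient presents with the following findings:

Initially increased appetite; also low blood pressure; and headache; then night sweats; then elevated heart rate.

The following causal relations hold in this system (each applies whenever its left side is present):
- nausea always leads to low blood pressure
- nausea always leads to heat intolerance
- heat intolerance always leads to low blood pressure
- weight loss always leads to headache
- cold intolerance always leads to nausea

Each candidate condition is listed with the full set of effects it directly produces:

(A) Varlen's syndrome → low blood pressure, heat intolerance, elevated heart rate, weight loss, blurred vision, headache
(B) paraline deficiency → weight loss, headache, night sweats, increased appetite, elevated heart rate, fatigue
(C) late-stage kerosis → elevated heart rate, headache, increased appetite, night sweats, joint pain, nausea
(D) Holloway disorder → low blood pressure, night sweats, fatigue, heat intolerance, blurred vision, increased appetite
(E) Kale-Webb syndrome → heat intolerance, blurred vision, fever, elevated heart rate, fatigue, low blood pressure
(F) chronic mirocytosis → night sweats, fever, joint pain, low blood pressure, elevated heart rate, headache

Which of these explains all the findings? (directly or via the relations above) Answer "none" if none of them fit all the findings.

Per-candidate check:
(A) Varlen's syndrome — does not account for increased appetite, night sweats
(B) paraline deficiency — does not account for low blood pressure
(C) late-stage kerosis — accounts for every observation (low blood pressure by nausea → low blood pressure)
(D) Holloway disorder — does not account for headache, elevated heart rate
(E) Kale-Webb syndrome — increased appetite NO; low blood pressure yes; headache NO; night sweats NO; elevated heart rate yes
(F) chronic mirocytosis — increased appetite NO; low blood pressure yes; headache yes; night sweats yes; elevated heart rate yes
Only (C) is consistent with every observation.

C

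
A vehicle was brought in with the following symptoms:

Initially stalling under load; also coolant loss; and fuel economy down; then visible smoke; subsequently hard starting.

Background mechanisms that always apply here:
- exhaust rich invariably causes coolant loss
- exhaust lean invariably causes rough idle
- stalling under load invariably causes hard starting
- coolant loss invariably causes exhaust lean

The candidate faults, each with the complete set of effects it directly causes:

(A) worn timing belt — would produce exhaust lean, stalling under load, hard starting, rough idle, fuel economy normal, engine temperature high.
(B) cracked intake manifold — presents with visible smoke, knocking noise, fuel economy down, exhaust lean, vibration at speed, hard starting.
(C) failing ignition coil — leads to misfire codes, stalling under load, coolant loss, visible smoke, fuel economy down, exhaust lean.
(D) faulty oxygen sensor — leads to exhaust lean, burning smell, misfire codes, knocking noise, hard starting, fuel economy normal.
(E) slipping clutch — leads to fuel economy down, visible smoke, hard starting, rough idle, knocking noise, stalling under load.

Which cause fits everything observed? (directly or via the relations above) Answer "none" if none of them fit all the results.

C

Checking each candidate against the observations:
(A) worn timing belt — stalling under load ✓; coolant loss ✗; fuel economy down ✗; visible smoke ✗; hard starting ✓
(B) cracked intake manifold — stalling under load ✗; coolant loss ✗; fuel economy down ✓; visible smoke ✓; hard starting ✓
(C) failing ignition coil — stalling under load ✓; coolant loss ✓; fuel economy down ✓; visible smoke ✓; hard starting ✓ (through stalling under load → hard starting)
(D) faulty oxygen sensor — stalling under load ✗; coolant loss ✗; fuel economy down ✗; visible smoke ✗; hard starting ✓
(E) slipping clutch — stalling under load ✓; coolant loss ✗; fuel economy down ✓; visible smoke ✓; hard starting ✓
(C) alone accounts for all the evidence.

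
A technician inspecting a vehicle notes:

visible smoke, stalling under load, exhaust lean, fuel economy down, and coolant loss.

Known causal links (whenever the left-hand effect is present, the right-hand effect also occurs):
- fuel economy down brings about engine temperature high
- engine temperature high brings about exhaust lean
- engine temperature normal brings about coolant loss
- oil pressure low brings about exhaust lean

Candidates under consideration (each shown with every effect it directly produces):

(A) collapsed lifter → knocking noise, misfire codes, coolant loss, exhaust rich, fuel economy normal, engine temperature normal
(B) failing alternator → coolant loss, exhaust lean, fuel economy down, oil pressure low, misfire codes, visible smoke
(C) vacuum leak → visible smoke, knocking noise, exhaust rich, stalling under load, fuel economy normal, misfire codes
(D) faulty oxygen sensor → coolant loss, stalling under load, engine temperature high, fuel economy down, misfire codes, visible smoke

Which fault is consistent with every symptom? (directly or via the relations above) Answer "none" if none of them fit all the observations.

D

Testing each hypothesis:
(A) collapsed lifter — visible smoke miss; stalling under load miss; exhaust lean miss; fuel economy down miss; coolant loss match
(B) failing alternator — does not account for stalling under load
(C) vacuum leak — fails on exhaust lean, fuel economy down, coolant loss (predicts exhaust rich, not exhaust lean; predicts fuel economy normal, not fuel economy down)
(D) faulty oxygen sensor — visible smoke match; stalling under load match; exhaust lean match (via engine temperature high → exhaust lean); fuel economy down match; coolant loss match
(D) alone accounts for all the evidence.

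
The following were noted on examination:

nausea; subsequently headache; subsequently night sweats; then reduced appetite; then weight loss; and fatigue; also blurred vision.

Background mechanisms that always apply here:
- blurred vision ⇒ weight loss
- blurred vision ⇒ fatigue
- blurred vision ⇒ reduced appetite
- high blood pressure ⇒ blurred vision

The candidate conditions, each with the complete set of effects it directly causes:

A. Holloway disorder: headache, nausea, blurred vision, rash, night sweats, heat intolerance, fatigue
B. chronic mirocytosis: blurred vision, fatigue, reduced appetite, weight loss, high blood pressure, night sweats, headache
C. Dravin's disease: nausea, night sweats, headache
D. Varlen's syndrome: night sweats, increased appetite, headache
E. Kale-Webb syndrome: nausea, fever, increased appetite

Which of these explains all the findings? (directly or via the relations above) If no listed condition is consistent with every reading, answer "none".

A

Per-candidate check:
(A) Holloway disorder — accounts for every observation (reduced appetite via blurred vision → reduced appetite)
(B) chronic mirocytosis — does not account for nausea
(C) Dravin's disease — nausea match; headache match; night sweats match; reduced appetite miss; weight loss miss; fatigue miss; blurred vision miss
(D) Varlen's syndrome — fails on nausea, reduced appetite, weight loss, fatigue, blurred vision (predicts increased appetite, not reduced appetite)
(E) Kale-Webb syndrome — fails on headache, night sweats, reduced appetite, weight loss, fatigue, blurred vision (predicts increased appetite, not reduced appetite)
(A) alone accounts for all the evidence.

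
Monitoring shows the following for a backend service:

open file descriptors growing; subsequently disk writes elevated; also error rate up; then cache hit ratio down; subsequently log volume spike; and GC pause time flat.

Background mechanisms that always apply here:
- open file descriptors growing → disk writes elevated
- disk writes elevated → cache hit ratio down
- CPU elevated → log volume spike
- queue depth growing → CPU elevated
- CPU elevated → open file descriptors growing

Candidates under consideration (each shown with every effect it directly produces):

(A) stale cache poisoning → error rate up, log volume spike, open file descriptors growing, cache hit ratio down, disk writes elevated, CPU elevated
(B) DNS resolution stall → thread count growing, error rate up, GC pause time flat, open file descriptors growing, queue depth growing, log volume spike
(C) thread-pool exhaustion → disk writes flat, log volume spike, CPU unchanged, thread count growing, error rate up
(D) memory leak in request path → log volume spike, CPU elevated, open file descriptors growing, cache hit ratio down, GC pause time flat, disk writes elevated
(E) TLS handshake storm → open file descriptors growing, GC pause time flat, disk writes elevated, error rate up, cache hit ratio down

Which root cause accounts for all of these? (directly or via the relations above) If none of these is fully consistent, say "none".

For each candidate, compare predicted effects to what was observed:
(A) stale cache poisoning — open file descriptors growing +; disk writes elevated +; error rate up +; cache hit ratio down +; log volume spike +; GC pause time flat -
(B) DNS resolution stall — open file descriptors growing +; disk writes elevated + (via open file descriptors growing → disk writes elevated); error rate up +; cache hit ratio down + (via open file descriptors growing → disk writes elevated → cache hit ratio down); log volume spike +; GC pause time flat +
(C) thread-pool exhaustion — open file descriptors growing -; disk writes elevated -; error rate up +; cache hit ratio down -; log volume spike +; GC pause time flat -
(D) memory leak in request path — open file descriptors growing +; disk writes elevated +; error rate up -; cache hit ratio down +; log volume spike +; GC pause time flat +
(E) TLS handshake storm — open file descriptors growing +; disk writes elevated +; error rate up +; cache hit ratio down +; log volume spike -; GC pause time flat +
(B) is the only candidate with no mismatches.

B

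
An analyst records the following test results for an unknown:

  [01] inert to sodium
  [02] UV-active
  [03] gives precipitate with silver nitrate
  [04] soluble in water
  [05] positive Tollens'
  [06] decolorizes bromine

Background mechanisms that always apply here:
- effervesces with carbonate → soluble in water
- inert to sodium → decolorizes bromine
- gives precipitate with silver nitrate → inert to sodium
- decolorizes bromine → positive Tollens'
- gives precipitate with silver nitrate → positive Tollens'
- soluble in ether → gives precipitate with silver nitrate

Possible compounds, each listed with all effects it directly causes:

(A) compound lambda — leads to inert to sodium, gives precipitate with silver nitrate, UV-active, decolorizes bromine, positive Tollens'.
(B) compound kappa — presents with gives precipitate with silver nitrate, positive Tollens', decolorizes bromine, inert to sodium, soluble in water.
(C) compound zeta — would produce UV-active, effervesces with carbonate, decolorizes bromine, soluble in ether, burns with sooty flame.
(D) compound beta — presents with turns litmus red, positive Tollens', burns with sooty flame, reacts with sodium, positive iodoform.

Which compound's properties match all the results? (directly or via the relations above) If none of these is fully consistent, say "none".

Checking each candidate against the observations:
(A) compound lambda — inert to sodium +; UV-active +; gives precipitate with silver nitrate +; soluble in water -; positive Tollens' +; decolorizes bromine +
(B) compound kappa — inert to sodium +; UV-active -; gives precipitate with silver nitrate +; soluble in water +; positive Tollens' +; decolorizes bromine +
(C) compound zeta — inert to sodium + (by soluble in ether → gives precipitate with silver nitrate → inert to sodium); UV-active +; gives precipitate with silver nitrate + (by soluble in ether → gives precipitate with silver nitrate); soluble in water + (by effervesces with carbonate → soluble in water); positive Tollens' + (by decolorizes bromine → positive Tollens'); decolorizes bromine +
(D) compound beta — inert to sodium -; UV-active -; gives precipitate with silver nitrate -; soluble in water -; positive Tollens' +; decolorizes bromine -
Only (C) is consistent with every observation.

C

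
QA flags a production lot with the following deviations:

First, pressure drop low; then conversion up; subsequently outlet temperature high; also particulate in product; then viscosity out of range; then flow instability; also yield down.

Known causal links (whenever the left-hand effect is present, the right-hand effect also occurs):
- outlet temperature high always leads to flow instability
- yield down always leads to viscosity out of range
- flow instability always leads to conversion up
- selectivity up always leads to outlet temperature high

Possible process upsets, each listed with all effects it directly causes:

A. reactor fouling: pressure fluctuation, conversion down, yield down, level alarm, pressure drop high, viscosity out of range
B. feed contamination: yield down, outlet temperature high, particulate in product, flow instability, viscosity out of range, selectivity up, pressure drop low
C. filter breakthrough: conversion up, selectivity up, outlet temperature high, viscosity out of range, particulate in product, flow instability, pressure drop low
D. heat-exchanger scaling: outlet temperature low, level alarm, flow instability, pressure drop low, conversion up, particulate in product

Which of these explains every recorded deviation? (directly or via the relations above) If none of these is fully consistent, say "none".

B

For each candidate, compare predicted effects to what was observed:
(A) reactor fouling — fails on pressure drop low, conversion up, outlet temperature high, particulate in product, flow instability (predicts pressure drop high, not pressure drop low; predicts conversion down, not conversion up)
(B) feed contamination — pressure drop low ✓; conversion up ✓ (through flow instability → conversion up); outlet temperature high ✓; particulate in product ✓; viscosity out of range ✓; flow instability ✓; yield down ✓
(C) filter breakthrough — pressure drop low ✓; conversion up ✓; outlet temperature high ✓; particulate in product ✓; viscosity out of range ✓; flow instability ✓; yield down ✗
(D) heat-exchanger scaling — fails on outlet temperature high, viscosity out of range, yield down (predicts outlet temperature low, not outlet temperature high)
Only (B) is consistent with every observation.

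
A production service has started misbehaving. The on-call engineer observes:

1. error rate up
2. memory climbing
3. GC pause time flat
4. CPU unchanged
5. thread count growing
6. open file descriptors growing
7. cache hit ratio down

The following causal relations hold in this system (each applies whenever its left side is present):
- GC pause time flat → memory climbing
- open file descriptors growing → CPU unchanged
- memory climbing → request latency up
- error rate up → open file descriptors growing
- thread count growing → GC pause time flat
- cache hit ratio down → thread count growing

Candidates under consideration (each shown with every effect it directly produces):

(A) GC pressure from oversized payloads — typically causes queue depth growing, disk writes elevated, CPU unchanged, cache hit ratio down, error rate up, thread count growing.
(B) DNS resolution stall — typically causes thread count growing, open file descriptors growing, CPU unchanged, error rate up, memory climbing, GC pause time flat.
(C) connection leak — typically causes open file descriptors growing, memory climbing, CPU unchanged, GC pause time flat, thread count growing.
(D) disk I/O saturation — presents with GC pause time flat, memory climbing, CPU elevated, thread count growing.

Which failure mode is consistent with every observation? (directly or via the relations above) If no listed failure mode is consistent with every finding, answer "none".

Checking each candidate against the observations:
(A) GC pressure from oversized payloads — error rate up yes; memory climbing yes (by thread count growing → GC pause time flat → memory climbing); GC pause time flat yes (by thread count growing → GC pause time flat); CPU unchanged yes; thread count growing yes; open file descriptors growing yes (by error rate up → open file descriptors growing); cache hit ratio down yes
(B) DNS resolution stall — error rate up yes; memory climbing yes; GC pause time flat yes; CPU unchanged yes; thread count growing yes; open file descriptors growing yes; cache hit ratio down NO
(C) connection leak — error rate up NO; memory climbing yes; GC pause time flat yes; CPU unchanged yes; thread count growing yes; open file descriptors growing yes; cache hit ratio down NO
(D) disk I/O saturation — fails on error rate up, CPU unchanged, open file descriptors growing, cache hit ratio down (predicts CPU elevated, not CPU unchanged)
Only (A) is consistent with every observation.

A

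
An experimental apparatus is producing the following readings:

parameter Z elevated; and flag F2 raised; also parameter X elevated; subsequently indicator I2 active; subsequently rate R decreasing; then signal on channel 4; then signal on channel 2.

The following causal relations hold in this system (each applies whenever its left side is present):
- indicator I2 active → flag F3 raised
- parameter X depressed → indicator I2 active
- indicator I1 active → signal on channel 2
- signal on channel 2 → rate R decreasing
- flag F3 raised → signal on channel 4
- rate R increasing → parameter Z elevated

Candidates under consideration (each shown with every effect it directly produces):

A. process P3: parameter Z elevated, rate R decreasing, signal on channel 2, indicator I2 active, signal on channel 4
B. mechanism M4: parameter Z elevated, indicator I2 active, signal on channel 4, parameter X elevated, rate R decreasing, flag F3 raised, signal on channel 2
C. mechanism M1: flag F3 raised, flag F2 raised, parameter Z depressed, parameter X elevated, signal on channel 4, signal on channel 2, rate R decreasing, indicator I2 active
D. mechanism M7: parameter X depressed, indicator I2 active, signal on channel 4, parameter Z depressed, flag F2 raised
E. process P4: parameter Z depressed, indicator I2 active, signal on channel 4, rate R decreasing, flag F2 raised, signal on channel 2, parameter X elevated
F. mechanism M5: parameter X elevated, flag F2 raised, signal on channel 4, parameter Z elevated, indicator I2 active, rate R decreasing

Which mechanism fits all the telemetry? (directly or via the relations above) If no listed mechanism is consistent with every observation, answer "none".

Checking each candidate against the observations:
(A) process P3 — does not account for flag F2 raised, parameter X elevated
(B) mechanism M4 — parameter Z elevated yes; flag F2 raised NO; parameter X elevated yes; indicator I2 active yes; rate R decreasing yes; signal on channel 4 yes; signal on channel 2 yes
(C) mechanism M1 — parameter Z elevated NO; flag F2 raised yes; parameter X elevated yes; indicator I2 active yes; rate R decreasing yes; signal on channel 4 yes; signal on channel 2 yes
(D) mechanism M7 — parameter Z elevated NO; flag F2 raised yes; parameter X elevated NO; indicator I2 active yes; rate R decreasing NO; signal on channel 4 yes; signal on channel 2 NO
(E) process P4 — parameter Z elevated NO; flag F2 raised yes; parameter X elevated yes; indicator I2 active yes; rate R decreasing yes; signal on channel 4 yes; signal on channel 2 yes
(F) mechanism M5 — parameter Z elevated yes; flag F2 raised yes; parameter X elevated yes; indicator I2 active yes; rate R decreasing yes; signal on channel 4 yes; signal on channel 2 NO
None of the listed candidates fits everything.

none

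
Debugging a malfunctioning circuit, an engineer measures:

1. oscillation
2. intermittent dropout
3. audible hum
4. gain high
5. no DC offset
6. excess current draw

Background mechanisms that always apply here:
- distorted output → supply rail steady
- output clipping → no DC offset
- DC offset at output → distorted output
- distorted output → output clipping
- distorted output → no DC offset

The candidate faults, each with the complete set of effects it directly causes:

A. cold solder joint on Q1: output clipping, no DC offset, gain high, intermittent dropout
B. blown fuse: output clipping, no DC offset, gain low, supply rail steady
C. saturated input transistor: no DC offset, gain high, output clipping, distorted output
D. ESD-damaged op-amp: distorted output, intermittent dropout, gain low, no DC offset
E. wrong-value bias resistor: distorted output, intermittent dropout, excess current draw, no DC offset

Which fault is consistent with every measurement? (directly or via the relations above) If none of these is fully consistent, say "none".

none

Per-candidate check:
(A) cold solder joint on Q1 — oscillation -; intermittent dropout +; audible hum -; gain high +; no DC offset +; excess current draw -
(B) blown fuse — oscillation -; intermittent dropout -; audible hum -; gain high -; no DC offset +; excess current draw -
(C) saturated input transistor — oscillation -; intermittent dropout -; audible hum -; gain high +; no DC offset +; excess current draw -
(D) ESD-damaged op-amp — fails on oscillation, audible hum, gain high, excess current draw (predicts gain low, not gain high)
(E) wrong-value bias resistor — does not account for oscillation, audible hum, gain high
None of the listed candidates fits everything.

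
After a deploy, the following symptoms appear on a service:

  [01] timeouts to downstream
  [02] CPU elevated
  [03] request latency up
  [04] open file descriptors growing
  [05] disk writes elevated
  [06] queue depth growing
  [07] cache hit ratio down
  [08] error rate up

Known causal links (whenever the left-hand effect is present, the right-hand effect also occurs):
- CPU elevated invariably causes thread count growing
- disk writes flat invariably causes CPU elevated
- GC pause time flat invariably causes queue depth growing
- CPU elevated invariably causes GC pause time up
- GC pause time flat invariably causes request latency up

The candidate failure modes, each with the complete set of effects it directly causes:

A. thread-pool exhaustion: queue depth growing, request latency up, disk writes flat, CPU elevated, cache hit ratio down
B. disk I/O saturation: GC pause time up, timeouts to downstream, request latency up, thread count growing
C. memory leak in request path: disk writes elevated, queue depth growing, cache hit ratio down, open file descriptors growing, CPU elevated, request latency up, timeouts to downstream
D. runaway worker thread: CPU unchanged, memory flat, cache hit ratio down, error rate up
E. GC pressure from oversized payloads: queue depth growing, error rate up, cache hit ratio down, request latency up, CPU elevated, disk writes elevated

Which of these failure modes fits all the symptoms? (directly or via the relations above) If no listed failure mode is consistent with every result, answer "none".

none

Checking each candidate against the observations:
(A) thread-pool exhaustion — timeouts to downstream ✗; CPU elevated ✓; request latency up ✓; open file descriptors growing ✗; disk writes elevated ✗; queue depth growing ✓; cache hit ratio down ✓; error rate up ✗
(B) disk I/O saturation — timeouts to downstream ✓; CPU elevated ✗; request latency up ✓; open file descriptors growing ✗; disk writes elevated ✗; queue depth growing ✗; cache hit ratio down ✗; error rate up ✗
(C) memory leak in request path — does not account for error rate up
(D) runaway worker thread — timeouts to downstream ✗; CPU elevated ✗; request latency up ✗; open file descriptors growing ✗; disk writes elevated ✗; queue depth growing ✗; cache hit ratio down ✓; error rate up ✓
(E) GC pressure from oversized payloads — timeouts to downstream ✗; CPU elevated ✓; request latency up ✓; open file descriptors growing ✗; disk writes elevated ✓; queue depth growing ✓; cache hit ratio down ✓; error rate up ✓
No candidate is consistent with all observations.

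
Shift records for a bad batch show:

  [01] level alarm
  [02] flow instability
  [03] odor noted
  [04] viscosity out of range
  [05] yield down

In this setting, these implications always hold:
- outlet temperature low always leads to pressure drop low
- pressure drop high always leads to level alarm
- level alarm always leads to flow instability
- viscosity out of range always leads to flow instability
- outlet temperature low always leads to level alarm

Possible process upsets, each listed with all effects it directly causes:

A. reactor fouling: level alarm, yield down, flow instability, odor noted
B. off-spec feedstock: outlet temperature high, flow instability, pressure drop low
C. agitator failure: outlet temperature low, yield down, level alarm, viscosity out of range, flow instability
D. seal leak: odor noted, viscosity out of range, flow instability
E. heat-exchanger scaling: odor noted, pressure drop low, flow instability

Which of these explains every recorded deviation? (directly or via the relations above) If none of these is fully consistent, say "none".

none

Checking each candidate against the observations:
(A) reactor fouling — level alarm ✓; flow instability ✓; odor noted ✓; viscosity out of range ✗; yield down ✓
(B) off-spec feedstock — does not account for level alarm, odor noted, viscosity out of range, yield down
(C) agitator failure — does not account for odor noted
(D) seal leak — does not account for level alarm, yield down
(E) heat-exchanger scaling — does not account for level alarm, viscosity out of range, yield down
None of the listed candidates fits everything.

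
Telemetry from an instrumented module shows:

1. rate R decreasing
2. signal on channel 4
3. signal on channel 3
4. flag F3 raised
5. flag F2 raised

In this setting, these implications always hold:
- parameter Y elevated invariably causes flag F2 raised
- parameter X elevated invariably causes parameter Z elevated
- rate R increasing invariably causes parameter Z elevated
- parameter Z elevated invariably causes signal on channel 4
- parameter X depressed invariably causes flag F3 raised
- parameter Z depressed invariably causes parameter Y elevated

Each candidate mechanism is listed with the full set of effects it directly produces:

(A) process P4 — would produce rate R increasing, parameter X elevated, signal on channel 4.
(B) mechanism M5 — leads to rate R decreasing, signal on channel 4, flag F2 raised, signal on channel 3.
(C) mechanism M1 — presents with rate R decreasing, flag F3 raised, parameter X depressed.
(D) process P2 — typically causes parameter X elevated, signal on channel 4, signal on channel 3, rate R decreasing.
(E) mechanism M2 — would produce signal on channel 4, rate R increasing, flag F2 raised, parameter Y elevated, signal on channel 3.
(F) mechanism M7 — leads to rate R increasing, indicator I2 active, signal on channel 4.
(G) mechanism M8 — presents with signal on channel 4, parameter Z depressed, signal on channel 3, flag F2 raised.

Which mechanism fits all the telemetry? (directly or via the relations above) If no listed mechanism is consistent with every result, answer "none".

Checking each candidate against the observations:
(A) process P4 — fails on rate R decreasing, signal on channel 3, flag F3 raised, flag F2 raised (predicts rate R increasing, not rate R decreasing)
(B) mechanism M5 — rate R decreasing yes; signal on channel 4 yes; signal on channel 3 yes; flag F3 raised NO; flag F2 raised yes
(C) mechanism M1 — does not account for signal on channel 4, signal on channel 3, flag F2 raised
(D) process P2 — does not account for flag F3 raised, flag F2 raised
(E) mechanism M2 — rate R decreasing NO; signal on channel 4 yes; signal on channel 3 yes; flag F3 raised NO; flag F2 raised yes
(F) mechanism M7 — fails on rate R decreasing, signal on channel 3, flag F3 raised, flag F2 raised (predicts rate R increasing, not rate R decreasing)
(G) mechanism M8 — rate R decreasing NO; signal on channel 4 yes; signal on channel 3 yes; flag F3 raised NO; flag F2 raised yes
No candidate is consistent with all observations.

none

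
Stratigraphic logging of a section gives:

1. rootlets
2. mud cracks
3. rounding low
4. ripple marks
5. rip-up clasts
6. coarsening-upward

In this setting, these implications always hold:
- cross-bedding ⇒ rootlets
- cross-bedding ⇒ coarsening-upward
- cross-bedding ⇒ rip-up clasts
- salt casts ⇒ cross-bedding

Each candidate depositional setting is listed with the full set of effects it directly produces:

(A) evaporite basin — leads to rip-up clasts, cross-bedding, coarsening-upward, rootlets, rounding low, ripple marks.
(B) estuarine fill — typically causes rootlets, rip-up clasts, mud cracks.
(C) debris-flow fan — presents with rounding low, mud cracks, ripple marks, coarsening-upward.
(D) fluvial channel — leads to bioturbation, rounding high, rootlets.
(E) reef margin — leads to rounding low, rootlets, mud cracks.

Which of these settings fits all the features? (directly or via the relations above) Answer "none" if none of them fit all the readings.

Testing each hypothesis:
(A) evaporite basin — rootlets yes; mud cracks NO; rounding low yes; ripple marks yes; rip-up clasts yes; coarsening-upward yes
(B) estuarine fill — rootlets yes; mud cracks yes; rounding low NO; ripple marks NO; rip-up clasts yes; coarsening-upward NO
(C) debris-flow fan — rootlets NO; mud cracks yes; rounding low yes; ripple marks yes; rip-up clasts NO; coarsening-upward yes
(D) fluvial channel — fails on mud cracks, rounding low, ripple marks, rip-up clasts, coarsening-upward (predicts rounding high, not rounding low)
(E) reef margin — rootlets yes; mud cracks yes; rounding low yes; ripple marks NO; rip-up clasts NO; coarsening-upward NO
No candidate is consistent with all observations.

none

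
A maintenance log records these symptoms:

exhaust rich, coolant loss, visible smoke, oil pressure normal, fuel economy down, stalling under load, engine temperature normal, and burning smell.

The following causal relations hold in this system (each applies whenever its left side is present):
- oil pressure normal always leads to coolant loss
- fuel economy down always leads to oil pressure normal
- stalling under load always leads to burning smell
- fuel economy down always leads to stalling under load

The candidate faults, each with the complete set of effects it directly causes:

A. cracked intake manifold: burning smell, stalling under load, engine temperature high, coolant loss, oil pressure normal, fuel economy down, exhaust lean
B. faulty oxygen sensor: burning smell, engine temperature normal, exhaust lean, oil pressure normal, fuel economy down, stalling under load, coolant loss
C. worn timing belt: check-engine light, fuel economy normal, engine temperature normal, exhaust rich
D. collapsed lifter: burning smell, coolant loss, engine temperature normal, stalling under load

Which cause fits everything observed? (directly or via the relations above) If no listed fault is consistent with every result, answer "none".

Per-candidate check:
(A) cracked intake manifold — fails on exhaust rich, visible smoke, engine temperature normal (predicts exhaust lean, not exhaust rich; predicts engine temperature high, not engine temperature normal)
(B) faulty oxygen sensor — fails on exhaust rich, visible smoke (predicts exhaust lean, not exhaust rich)
(C) worn timing belt — exhaust rich match; coolant loss miss; visible smoke miss; oil pressure normal miss; fuel economy down miss; stalling under load miss; engine temperature normal match; burning smell miss
(D) collapsed lifter — does not account for exhaust rich, visible smoke, oil pressure normal, fuel economy down
No candidate is consistent with all observations.

none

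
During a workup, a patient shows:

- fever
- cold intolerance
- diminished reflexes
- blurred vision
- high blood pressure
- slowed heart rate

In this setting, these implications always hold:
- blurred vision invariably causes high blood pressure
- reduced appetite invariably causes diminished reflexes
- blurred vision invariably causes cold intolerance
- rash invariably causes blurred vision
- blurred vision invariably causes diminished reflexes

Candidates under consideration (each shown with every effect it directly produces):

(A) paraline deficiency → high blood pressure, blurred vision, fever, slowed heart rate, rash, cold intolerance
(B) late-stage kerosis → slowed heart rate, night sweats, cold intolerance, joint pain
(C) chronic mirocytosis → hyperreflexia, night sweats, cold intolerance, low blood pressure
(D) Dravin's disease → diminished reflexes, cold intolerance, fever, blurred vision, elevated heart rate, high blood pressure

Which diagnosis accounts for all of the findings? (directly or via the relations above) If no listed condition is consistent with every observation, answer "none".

Checking each candidate against the observations:
(A) paraline deficiency — fever match; cold intolerance match; diminished reflexes match (through blurred vision → diminished reflexes); blurred vision match; high blood pressure match; slowed heart rate match
(B) late-stage kerosis — does not account for fever, diminished reflexes, blurred vision, high blood pressure
(C) chronic mirocytosis — fails on fever, diminished reflexes, blurred vision, high blood pressure, slowed heart rate (predicts hyperreflexia, not diminished reflexes; predicts low blood pressure, not high blood pressure)
(D) Dravin's disease — fails on slowed heart rate (predicts elevated heart rate, not slowed heart rate)
(A) alone accounts for all the evidence.

A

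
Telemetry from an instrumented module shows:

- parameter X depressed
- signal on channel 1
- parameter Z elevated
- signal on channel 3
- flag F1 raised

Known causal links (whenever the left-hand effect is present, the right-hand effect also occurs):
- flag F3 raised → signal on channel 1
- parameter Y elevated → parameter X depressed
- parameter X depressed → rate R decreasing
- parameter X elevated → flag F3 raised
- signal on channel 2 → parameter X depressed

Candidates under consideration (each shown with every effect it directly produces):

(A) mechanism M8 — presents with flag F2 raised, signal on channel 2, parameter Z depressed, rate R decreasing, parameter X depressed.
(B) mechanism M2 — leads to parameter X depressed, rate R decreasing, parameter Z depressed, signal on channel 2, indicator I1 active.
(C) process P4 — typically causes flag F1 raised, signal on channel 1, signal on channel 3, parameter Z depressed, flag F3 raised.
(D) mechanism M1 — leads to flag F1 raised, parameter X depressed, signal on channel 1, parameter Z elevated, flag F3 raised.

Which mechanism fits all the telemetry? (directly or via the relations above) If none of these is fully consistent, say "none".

none

For each candidate, compare predicted effects to what was observed:
(A) mechanism M8 — fails on signal on channel 1, parameter Z elevated, signal on channel 3, flag F1 raised (predicts parameter Z depressed, not parameter Z elevated)
(B) mechanism M2 — fails on signal on channel 1, parameter Z elevated, signal on channel 3, flag F1 raised (predicts parameter Z depressed, not parameter Z elevated)
(C) process P4 — fails on parameter X depressed, parameter Z elevated (predicts parameter Z depressed, not parameter Z elevated)
(D) mechanism M1 — parameter X depressed yes; signal on channel 1 yes; parameter Z elevated yes; signal on channel 3 NO; flag F1 raised yes
Every candidate fails on at least one observation.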